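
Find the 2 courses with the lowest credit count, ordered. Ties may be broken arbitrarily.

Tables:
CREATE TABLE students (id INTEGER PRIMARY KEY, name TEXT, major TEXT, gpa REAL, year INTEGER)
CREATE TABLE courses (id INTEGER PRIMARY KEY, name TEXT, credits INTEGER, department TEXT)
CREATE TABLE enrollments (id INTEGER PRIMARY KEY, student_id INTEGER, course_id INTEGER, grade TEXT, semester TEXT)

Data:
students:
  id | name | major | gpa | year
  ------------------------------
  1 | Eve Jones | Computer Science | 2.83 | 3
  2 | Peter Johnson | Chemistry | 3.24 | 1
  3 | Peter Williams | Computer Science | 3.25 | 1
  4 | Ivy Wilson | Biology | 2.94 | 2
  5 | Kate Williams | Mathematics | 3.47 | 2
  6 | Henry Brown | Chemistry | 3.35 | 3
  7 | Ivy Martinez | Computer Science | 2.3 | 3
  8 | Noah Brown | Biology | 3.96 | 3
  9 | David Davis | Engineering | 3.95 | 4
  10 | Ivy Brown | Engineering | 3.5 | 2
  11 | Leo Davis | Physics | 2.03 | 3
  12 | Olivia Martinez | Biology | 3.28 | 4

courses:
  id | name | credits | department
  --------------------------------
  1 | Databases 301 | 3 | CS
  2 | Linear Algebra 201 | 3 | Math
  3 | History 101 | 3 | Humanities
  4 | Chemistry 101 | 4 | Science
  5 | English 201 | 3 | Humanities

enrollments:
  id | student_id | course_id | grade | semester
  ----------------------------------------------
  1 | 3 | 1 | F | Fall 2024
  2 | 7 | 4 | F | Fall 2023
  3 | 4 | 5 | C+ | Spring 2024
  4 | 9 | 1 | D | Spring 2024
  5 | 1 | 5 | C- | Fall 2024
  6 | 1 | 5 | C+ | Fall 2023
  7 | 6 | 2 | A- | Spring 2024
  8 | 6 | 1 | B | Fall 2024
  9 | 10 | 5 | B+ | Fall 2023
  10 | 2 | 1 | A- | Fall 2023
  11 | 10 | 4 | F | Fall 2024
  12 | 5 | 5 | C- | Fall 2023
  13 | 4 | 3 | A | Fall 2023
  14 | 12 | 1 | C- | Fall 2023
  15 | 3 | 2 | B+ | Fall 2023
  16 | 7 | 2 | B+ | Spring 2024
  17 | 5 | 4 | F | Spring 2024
SELECT name, credits FROM courses ORDER BY credits ASC LIMIT 2

Execution result:
name | credits
Databases 301 | 3
Linear Algebra 201 | 3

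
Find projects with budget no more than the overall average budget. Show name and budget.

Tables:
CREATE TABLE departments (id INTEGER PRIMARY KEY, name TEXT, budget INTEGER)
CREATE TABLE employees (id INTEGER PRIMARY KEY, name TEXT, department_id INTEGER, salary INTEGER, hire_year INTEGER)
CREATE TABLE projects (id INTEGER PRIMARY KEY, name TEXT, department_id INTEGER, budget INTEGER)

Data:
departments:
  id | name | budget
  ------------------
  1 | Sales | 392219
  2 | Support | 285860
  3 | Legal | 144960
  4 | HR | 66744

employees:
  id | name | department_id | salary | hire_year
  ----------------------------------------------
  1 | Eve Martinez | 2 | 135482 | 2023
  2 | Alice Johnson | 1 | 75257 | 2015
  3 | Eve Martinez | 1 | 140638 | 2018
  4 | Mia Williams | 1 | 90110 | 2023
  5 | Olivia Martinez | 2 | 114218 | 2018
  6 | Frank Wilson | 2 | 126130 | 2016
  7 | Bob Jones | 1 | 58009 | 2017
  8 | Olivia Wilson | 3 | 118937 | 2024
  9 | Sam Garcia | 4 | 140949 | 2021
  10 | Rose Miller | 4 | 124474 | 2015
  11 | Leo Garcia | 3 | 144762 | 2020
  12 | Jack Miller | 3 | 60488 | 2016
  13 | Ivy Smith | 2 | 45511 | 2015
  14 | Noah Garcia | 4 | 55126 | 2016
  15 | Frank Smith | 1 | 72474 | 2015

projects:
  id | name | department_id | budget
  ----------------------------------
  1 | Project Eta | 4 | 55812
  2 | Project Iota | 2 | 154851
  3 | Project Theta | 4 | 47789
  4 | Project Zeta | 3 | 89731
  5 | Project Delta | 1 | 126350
SELECT name, budget FROM projects WHERE budget <= (SELECT AVG(budget) FROM projects)

Execution result:
name | budget
Project Eta | 55812
Project Theta | 47789
Project Zeta | 89731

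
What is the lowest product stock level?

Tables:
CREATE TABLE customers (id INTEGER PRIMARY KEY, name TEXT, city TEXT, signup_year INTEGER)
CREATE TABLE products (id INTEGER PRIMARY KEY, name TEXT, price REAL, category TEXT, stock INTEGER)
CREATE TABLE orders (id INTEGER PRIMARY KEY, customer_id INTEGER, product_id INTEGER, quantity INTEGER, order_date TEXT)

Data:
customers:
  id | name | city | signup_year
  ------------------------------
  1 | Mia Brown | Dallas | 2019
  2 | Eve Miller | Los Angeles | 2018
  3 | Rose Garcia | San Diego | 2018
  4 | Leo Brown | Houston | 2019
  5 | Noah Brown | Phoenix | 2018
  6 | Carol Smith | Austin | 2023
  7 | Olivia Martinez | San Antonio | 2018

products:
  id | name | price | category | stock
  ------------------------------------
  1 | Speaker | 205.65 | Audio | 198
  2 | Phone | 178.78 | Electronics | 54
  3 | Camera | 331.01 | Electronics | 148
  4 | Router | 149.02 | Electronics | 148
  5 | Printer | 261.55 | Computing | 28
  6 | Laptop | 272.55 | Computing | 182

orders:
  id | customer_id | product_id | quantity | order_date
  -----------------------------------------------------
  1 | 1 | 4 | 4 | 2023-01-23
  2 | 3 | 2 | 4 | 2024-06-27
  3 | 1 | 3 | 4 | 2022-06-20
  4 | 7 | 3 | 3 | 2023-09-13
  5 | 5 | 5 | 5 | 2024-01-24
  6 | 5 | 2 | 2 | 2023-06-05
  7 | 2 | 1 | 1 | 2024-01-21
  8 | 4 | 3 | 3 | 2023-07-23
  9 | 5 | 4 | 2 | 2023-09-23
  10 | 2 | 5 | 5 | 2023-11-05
SELECT MIN(stock) FROM products

Execution result:
28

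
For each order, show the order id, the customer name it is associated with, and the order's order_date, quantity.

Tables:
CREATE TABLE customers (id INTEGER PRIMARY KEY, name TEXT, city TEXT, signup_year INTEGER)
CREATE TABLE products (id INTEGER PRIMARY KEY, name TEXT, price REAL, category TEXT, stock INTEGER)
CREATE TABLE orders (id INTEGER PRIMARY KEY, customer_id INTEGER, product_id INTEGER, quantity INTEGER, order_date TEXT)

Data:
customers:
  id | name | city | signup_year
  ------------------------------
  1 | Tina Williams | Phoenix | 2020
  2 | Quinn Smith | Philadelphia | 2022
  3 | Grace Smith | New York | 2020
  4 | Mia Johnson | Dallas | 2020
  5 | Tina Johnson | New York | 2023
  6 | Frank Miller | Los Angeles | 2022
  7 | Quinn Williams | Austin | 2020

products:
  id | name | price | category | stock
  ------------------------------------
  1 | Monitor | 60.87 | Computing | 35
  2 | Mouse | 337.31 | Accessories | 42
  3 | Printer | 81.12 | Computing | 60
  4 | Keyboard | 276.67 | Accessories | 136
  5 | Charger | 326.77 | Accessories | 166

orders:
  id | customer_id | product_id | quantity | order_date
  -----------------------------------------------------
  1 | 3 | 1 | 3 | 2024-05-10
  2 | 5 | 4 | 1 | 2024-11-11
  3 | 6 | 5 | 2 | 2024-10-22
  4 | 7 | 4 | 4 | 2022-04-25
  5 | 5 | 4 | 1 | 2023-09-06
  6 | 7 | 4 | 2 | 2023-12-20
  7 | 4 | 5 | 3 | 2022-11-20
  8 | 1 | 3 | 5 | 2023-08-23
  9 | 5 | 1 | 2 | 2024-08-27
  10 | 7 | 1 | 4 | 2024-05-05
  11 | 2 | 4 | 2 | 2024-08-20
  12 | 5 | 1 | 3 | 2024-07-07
SELECT c.id, p.name AS customer, c.order_date, c.quantity FROM orders c JOIN customers p ON c.customer_id = p.id

Execution result:
id | customer | order_date | quantity
1 | Grace Smith | 2024-05-10 | 3
2 | Tina Johnson | 2024-11-11 | 1
3 | Frank Miller | 2024-10-22 | 2
4 | Quinn Williams | 2022-04-25 | 4
5 | Tina Johnson | 2023-09-06 | 1
6 | Quinn Williams | 2023-12-20 | 2
7 | Mia Johnson | 2022-11-20 | 3
8 | Tina Williams | 2023-08-23 | 5
9 | Tina Johnson | 2024-08-27 | 2
10 | Quinn Williams | 2024-05-05 | 4
11 | Quinn Smith | 2024-08-20 | 2
12 | Tina Johnson | 2024-07-07 | 3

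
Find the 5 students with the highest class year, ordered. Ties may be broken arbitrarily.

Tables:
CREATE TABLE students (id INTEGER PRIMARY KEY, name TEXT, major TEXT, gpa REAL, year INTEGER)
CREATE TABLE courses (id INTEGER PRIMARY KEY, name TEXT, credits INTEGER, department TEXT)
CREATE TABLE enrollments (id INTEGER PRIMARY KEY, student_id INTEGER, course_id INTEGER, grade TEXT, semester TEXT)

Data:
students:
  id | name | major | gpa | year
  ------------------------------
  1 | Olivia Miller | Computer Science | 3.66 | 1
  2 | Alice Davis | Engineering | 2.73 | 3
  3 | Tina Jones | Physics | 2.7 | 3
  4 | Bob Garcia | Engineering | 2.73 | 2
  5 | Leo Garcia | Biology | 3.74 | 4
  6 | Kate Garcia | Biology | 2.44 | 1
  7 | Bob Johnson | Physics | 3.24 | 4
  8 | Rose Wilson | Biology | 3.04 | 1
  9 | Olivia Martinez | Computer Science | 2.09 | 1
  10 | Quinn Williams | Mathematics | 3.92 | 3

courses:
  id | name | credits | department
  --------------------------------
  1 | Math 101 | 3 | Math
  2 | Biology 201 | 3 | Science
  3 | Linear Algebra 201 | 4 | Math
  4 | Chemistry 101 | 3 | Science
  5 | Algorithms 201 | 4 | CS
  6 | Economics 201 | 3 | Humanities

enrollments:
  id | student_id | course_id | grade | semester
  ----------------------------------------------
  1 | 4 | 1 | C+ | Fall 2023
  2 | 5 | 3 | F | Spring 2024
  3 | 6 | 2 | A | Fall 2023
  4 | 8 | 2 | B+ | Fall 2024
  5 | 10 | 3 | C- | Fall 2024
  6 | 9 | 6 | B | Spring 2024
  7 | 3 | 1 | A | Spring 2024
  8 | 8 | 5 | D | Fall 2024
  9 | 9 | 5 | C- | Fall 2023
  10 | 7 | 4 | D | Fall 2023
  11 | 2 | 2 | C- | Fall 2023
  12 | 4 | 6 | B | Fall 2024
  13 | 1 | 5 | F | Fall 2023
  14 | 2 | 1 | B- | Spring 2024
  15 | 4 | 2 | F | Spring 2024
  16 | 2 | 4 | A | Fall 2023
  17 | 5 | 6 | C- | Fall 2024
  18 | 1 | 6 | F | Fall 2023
SELECT name, year FROM students ORDER BY year DESC LIMIT 5

Execution result:
name | year
Leo Garcia | 4
Bob Johnson | 4
Alice Davis | 3
Tina Jones | 3
Quinn Williams | 3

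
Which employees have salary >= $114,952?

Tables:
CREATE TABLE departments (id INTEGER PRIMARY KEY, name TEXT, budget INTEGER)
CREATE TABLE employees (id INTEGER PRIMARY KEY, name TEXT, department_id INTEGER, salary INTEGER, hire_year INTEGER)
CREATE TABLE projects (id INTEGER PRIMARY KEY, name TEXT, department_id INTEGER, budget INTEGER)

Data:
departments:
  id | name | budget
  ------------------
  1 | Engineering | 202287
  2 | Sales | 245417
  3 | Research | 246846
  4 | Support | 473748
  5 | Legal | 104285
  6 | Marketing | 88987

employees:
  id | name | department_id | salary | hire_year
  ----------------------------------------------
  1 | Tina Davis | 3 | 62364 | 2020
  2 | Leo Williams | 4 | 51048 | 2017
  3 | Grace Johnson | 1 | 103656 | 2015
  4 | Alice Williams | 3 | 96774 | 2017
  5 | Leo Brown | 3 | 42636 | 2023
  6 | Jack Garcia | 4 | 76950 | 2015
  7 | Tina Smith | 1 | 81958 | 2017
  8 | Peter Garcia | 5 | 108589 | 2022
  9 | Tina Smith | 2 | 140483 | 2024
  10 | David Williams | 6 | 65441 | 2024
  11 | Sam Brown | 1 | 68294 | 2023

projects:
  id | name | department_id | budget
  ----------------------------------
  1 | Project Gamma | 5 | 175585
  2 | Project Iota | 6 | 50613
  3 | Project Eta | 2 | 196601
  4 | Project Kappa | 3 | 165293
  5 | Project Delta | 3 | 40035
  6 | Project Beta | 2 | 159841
SELECT name, salary FROM employees WHERE salary >= 114952

Execution result:
name | salary
Tina Smith | 140483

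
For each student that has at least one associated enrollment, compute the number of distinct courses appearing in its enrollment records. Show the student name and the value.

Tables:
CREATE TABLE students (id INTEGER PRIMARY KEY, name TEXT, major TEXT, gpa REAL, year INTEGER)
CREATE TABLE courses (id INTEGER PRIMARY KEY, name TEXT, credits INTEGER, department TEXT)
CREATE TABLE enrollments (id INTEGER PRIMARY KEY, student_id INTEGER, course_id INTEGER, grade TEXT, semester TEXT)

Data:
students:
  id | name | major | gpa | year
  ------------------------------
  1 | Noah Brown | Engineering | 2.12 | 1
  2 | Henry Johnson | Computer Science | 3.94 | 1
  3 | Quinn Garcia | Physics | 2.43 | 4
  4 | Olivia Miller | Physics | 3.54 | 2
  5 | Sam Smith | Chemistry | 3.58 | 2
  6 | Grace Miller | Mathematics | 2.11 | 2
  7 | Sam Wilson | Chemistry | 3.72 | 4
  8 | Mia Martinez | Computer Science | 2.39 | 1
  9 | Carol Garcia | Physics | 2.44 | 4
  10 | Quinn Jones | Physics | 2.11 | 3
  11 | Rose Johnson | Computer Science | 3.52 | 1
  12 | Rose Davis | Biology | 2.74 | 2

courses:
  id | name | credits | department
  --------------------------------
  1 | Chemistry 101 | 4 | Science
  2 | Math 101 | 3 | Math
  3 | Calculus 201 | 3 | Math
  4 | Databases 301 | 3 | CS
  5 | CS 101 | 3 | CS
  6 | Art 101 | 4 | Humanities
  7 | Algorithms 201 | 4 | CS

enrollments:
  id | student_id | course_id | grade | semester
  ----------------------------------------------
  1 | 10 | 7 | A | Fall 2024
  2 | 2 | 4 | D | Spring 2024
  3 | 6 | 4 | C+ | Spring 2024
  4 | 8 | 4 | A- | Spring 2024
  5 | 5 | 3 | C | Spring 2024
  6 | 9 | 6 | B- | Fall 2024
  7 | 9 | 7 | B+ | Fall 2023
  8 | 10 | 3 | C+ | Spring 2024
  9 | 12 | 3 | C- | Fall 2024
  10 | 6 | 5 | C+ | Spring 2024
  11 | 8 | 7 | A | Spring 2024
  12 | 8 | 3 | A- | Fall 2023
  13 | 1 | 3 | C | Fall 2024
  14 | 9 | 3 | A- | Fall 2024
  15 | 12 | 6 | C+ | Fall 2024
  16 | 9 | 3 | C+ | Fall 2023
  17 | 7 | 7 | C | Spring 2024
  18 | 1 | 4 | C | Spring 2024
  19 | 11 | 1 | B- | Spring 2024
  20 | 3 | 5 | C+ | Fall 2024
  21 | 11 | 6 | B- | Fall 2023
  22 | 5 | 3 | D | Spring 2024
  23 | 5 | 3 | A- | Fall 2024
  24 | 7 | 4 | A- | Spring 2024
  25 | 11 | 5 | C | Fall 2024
SELECT p.name, COUNT(DISTINCT c.course_id) AS distinct_course_count FROM enrollments c JOIN students p ON c.student_id = p.id GROUP BY p.id, p.name

Execution result:
name | distinct_course_count
Noah Brown | 2
Henry Johnson | 1
Quinn Garcia | 1
Sam Smith | 1
Grace Miller | 2
Sam Wilson | 2
Mia Martinez | 3
Carol Garcia | 3
Quinn Jones | 2
Rose Johnson | 3
Rose Davis | 2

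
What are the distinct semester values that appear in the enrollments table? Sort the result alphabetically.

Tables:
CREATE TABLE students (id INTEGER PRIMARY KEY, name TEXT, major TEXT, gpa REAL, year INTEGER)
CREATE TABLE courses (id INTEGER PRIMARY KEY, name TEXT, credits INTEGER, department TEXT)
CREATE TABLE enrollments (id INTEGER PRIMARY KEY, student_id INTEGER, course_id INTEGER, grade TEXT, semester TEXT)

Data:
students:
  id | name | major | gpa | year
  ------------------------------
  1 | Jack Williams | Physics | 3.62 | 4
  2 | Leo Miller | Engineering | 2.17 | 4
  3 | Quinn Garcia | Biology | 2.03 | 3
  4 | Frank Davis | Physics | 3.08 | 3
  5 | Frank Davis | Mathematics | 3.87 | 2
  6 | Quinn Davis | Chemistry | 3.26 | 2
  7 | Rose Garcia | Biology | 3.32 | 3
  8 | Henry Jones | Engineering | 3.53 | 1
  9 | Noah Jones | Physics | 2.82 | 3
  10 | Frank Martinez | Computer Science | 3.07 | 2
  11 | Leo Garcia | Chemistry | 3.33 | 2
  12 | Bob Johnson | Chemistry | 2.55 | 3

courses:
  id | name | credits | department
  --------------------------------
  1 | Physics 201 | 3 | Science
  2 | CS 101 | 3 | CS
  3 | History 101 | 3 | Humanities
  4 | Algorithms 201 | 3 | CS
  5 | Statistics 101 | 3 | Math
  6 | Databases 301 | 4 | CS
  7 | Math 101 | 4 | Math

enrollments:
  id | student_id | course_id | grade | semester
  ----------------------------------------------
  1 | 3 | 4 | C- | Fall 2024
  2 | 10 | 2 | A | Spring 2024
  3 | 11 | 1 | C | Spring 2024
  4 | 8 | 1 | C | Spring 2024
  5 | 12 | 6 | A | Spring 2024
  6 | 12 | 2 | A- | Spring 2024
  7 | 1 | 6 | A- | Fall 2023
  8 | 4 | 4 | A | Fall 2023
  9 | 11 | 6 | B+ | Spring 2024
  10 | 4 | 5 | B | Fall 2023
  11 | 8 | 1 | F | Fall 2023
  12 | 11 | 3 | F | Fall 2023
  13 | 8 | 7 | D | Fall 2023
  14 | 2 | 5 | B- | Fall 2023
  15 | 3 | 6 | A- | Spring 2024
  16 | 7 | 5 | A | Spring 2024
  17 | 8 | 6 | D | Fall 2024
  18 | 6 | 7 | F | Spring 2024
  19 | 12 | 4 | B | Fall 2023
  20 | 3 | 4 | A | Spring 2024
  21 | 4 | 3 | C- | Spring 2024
SELECT DISTINCT semester FROM enrollments ORDER BY semester

Execution result:
semester
Fall 2023
Fall 2024
Spring 2024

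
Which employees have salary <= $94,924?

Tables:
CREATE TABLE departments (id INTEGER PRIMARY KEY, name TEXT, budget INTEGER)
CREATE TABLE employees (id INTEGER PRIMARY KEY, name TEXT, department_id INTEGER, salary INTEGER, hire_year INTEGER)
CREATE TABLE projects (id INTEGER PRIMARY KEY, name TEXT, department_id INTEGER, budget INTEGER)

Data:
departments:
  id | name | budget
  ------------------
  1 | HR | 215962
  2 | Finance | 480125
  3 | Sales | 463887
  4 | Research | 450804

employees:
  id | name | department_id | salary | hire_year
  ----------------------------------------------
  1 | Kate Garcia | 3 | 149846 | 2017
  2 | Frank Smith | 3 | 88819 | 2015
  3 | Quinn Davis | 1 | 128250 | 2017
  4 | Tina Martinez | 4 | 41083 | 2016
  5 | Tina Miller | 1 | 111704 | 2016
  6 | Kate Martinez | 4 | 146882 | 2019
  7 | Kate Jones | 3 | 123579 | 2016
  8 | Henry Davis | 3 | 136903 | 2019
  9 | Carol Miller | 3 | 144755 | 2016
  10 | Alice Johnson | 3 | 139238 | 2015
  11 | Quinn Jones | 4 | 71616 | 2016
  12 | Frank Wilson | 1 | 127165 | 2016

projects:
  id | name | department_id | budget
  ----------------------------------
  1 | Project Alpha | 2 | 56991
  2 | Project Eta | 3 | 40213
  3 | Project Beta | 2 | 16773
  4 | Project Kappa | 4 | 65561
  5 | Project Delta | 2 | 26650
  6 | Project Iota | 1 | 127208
SELECT name, salary FROM employees WHERE salary <= 94924

Execution result:
name | salary
Frank Smith | 88819
Tina Martinez | 41083
Quinn Jones | 71616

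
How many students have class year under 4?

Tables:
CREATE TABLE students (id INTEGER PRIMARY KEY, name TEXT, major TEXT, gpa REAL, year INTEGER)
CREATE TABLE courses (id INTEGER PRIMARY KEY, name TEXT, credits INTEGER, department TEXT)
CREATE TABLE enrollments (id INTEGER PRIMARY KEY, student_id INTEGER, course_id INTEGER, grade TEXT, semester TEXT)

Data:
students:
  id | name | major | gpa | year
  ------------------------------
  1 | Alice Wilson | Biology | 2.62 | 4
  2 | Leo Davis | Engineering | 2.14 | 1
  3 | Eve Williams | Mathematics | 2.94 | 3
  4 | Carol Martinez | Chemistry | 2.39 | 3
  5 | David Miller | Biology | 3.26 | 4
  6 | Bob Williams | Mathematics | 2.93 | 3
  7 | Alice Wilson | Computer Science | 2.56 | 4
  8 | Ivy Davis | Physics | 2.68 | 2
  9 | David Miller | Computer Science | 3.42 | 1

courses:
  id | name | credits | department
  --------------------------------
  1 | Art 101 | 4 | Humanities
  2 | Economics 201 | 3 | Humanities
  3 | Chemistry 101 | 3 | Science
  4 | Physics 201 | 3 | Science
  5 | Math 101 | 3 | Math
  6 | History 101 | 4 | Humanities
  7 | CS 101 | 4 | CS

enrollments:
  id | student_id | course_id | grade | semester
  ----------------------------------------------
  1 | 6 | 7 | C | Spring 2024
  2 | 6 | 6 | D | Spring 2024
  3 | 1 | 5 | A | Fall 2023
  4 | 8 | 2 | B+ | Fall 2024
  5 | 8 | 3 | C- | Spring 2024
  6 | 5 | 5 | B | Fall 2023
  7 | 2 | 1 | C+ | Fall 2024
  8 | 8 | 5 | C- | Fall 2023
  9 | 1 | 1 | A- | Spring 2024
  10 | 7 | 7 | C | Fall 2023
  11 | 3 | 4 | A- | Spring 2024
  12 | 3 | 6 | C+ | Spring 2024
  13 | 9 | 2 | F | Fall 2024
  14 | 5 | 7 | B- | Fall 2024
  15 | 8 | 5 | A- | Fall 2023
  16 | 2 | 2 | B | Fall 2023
SELECT COUNT(*) FROM students WHERE year < 4

Execution result:
6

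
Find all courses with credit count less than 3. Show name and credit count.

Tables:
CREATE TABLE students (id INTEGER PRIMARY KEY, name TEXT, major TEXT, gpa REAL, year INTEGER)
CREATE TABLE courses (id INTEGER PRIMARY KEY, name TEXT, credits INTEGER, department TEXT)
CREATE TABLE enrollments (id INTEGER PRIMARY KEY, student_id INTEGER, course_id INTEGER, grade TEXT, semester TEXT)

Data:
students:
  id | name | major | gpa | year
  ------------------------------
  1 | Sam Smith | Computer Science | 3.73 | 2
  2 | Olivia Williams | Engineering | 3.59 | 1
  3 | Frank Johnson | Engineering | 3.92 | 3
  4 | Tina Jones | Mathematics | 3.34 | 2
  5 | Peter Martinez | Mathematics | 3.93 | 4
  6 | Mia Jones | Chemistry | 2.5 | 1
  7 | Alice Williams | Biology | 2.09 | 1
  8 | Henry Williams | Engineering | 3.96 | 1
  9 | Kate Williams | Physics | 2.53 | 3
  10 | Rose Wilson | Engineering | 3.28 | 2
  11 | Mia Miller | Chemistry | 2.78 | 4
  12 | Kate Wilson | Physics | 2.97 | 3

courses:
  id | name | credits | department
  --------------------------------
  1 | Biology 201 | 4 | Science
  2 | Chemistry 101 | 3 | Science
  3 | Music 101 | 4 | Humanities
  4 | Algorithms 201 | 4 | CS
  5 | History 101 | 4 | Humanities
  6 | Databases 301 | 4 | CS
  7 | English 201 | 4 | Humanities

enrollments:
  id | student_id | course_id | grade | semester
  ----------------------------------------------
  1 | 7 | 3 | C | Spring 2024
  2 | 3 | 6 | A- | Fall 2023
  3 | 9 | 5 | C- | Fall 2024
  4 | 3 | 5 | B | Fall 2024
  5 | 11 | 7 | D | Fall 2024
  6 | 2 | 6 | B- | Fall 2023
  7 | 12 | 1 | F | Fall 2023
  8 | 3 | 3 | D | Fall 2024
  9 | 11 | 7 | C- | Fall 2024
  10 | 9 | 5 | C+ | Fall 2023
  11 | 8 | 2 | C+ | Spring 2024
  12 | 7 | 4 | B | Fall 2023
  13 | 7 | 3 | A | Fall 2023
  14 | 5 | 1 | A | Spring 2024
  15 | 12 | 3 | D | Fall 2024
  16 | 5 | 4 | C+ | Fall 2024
SELECT name, credits FROM courses WHERE credits < 3

Execution result:
(no rows)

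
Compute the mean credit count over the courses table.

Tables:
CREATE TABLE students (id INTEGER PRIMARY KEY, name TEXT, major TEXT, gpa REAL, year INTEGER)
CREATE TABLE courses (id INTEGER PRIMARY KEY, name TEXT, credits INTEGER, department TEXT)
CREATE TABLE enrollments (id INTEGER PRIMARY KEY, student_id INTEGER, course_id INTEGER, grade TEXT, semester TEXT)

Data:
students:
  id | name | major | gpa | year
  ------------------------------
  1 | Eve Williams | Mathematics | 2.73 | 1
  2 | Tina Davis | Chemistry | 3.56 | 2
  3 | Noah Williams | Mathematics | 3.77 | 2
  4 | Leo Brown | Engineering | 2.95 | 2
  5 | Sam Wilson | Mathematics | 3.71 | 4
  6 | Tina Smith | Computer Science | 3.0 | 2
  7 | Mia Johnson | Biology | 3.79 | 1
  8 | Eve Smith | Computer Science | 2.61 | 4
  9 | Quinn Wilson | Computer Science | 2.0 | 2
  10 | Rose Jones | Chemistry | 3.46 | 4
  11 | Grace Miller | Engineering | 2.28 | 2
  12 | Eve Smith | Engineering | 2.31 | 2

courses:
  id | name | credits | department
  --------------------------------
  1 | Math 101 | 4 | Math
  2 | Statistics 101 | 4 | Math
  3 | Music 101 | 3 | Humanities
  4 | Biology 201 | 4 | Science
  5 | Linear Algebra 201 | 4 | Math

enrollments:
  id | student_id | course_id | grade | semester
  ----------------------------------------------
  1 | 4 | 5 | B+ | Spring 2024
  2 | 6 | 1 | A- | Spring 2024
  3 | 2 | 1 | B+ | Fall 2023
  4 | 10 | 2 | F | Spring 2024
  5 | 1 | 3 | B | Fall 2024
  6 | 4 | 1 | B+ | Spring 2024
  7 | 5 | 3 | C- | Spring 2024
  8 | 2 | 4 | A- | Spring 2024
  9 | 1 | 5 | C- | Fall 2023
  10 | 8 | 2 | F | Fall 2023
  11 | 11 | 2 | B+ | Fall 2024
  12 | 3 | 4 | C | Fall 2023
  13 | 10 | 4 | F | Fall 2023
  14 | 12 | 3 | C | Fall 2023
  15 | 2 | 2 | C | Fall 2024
SELECT AVG(credits) FROM courses

Execution result:
3.80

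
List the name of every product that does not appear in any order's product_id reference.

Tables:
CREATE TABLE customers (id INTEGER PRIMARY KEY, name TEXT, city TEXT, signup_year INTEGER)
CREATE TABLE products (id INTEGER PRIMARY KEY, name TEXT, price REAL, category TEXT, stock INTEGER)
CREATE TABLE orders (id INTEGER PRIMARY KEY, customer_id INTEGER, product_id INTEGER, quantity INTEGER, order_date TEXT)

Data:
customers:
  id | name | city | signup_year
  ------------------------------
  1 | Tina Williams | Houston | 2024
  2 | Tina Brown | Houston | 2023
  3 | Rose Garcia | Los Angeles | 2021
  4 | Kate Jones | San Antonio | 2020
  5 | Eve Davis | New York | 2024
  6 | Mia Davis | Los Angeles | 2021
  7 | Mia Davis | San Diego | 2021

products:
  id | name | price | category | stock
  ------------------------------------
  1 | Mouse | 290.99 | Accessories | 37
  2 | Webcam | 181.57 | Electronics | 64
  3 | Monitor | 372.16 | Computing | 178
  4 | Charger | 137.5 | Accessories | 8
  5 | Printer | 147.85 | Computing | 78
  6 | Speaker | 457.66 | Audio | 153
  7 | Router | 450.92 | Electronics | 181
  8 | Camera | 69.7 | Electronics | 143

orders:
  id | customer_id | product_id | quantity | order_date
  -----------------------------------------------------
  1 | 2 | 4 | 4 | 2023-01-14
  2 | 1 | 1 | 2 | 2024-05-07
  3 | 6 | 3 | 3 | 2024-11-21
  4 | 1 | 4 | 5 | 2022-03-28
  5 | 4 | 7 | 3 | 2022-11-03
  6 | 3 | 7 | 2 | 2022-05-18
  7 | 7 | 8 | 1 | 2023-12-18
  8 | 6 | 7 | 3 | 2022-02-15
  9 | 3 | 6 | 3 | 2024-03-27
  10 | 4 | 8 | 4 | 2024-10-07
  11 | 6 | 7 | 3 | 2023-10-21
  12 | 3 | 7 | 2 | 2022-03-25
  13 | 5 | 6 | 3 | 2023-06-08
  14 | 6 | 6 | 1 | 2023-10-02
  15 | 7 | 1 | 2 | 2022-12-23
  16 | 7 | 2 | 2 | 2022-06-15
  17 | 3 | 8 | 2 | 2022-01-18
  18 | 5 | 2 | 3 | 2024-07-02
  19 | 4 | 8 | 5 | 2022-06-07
SELECT p.name FROM products p LEFT JOIN orders c ON c.product_id = p.id WHERE c.id IS NULL

Execution result:
Printer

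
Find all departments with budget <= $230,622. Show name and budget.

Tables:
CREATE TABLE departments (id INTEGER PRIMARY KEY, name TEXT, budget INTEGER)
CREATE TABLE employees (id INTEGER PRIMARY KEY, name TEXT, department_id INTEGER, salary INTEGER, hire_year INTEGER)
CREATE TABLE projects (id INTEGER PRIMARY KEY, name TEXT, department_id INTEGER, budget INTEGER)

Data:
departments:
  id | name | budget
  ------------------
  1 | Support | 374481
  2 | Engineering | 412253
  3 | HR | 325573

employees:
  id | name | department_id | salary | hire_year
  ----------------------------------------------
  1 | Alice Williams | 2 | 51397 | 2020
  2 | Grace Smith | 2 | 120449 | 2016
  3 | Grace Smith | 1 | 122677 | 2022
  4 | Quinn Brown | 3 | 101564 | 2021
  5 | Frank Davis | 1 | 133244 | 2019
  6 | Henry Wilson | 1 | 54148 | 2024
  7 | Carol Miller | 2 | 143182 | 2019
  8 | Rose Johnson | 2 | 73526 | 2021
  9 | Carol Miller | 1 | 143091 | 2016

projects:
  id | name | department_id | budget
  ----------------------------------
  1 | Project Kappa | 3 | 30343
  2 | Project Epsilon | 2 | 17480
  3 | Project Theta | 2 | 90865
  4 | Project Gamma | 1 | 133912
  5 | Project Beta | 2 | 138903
SELECT name, budget FROM departments WHERE budget <= 230622

Execution result:
(no rows)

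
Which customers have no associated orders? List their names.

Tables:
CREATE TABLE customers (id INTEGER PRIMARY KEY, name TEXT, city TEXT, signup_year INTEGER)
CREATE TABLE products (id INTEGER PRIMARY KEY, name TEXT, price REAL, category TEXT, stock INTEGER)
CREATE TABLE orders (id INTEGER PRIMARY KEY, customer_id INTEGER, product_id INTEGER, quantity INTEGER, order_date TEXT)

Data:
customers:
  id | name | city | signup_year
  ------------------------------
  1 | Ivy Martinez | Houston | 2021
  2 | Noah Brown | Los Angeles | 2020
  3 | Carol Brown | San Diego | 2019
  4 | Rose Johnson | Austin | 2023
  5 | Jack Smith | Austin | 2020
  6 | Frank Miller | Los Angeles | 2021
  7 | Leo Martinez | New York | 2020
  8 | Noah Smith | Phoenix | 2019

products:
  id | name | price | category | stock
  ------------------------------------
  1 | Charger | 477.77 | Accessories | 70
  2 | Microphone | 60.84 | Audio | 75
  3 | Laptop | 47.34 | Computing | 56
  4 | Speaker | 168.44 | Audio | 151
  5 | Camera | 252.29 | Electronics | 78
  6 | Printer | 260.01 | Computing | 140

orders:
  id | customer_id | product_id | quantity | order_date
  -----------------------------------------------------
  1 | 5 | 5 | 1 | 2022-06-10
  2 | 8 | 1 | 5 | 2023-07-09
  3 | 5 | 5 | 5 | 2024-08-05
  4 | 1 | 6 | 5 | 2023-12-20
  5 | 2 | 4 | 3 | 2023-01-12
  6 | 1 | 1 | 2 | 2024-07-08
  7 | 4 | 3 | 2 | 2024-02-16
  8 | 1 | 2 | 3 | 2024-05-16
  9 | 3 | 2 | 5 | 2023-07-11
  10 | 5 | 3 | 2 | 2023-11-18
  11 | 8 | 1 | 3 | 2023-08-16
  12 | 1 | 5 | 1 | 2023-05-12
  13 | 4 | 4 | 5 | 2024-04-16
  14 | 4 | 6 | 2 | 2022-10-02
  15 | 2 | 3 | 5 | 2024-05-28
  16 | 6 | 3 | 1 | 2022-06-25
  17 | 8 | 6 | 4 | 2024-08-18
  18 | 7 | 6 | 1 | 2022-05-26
SELECT p.name FROM customers p LEFT JOIN orders c ON c.customer_id = p.id WHERE c.id IS NULL

Execution result:
(no rows)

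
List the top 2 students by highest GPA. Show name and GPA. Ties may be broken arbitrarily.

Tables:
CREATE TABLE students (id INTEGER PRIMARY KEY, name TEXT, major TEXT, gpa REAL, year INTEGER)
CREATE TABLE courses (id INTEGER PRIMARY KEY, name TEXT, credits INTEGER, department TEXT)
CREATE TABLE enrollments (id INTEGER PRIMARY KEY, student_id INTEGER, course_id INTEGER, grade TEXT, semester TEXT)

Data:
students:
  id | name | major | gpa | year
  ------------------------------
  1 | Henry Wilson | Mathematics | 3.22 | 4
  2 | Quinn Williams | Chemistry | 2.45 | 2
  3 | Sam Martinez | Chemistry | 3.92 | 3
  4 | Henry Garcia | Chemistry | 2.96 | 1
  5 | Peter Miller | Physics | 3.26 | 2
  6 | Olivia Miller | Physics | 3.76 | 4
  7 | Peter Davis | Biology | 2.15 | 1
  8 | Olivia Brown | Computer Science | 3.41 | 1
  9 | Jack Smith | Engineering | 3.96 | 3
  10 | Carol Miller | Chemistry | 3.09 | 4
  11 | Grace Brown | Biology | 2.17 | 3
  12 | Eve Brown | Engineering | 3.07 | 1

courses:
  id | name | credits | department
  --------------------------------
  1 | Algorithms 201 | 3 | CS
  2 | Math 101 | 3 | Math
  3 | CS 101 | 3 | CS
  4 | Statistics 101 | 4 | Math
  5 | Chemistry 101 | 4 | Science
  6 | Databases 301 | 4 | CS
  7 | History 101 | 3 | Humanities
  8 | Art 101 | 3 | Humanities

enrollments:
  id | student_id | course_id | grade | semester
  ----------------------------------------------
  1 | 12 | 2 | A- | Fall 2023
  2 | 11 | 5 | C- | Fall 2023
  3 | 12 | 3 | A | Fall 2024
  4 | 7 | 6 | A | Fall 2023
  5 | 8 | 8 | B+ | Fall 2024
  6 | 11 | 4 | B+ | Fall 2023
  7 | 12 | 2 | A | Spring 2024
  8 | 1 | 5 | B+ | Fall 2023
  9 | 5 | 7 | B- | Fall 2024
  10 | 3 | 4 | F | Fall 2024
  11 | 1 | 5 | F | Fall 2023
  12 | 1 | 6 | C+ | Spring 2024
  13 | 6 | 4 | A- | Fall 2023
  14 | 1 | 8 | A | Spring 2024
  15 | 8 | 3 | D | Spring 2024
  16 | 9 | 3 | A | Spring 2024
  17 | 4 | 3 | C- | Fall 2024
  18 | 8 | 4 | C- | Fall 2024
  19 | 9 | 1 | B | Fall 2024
SELECT name, gpa FROM students ORDER BY gpa DESC LIMIT 2

Execution result:
name | gpa
Jack Smith | 3.96
Sam Martinez | 3.92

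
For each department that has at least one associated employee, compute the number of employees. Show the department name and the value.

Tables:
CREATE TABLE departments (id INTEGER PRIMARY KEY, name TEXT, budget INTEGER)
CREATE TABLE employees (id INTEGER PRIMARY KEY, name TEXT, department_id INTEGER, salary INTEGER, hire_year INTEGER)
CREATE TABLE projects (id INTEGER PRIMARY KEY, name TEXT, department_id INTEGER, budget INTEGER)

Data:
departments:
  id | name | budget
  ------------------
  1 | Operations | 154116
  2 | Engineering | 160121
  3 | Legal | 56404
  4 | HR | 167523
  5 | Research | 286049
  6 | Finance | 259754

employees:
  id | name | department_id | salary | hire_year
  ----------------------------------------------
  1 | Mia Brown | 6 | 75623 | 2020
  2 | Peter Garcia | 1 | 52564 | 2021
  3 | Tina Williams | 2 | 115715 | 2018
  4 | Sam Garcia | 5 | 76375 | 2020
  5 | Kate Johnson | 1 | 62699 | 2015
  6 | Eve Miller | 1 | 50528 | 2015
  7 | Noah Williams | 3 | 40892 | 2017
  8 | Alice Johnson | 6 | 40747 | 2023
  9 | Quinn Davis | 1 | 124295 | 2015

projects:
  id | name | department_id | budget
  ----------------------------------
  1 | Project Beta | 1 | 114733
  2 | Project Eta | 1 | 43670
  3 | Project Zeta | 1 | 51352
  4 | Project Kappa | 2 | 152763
SELECT p.name, COUNT(*) AS n FROM employees c JOIN departments p ON c.department_id = p.id GROUP BY p.id, p.name

Execution result:
name | n
Operations | 4
Engineering | 1
Legal | 1
Research | 1
Finance | 2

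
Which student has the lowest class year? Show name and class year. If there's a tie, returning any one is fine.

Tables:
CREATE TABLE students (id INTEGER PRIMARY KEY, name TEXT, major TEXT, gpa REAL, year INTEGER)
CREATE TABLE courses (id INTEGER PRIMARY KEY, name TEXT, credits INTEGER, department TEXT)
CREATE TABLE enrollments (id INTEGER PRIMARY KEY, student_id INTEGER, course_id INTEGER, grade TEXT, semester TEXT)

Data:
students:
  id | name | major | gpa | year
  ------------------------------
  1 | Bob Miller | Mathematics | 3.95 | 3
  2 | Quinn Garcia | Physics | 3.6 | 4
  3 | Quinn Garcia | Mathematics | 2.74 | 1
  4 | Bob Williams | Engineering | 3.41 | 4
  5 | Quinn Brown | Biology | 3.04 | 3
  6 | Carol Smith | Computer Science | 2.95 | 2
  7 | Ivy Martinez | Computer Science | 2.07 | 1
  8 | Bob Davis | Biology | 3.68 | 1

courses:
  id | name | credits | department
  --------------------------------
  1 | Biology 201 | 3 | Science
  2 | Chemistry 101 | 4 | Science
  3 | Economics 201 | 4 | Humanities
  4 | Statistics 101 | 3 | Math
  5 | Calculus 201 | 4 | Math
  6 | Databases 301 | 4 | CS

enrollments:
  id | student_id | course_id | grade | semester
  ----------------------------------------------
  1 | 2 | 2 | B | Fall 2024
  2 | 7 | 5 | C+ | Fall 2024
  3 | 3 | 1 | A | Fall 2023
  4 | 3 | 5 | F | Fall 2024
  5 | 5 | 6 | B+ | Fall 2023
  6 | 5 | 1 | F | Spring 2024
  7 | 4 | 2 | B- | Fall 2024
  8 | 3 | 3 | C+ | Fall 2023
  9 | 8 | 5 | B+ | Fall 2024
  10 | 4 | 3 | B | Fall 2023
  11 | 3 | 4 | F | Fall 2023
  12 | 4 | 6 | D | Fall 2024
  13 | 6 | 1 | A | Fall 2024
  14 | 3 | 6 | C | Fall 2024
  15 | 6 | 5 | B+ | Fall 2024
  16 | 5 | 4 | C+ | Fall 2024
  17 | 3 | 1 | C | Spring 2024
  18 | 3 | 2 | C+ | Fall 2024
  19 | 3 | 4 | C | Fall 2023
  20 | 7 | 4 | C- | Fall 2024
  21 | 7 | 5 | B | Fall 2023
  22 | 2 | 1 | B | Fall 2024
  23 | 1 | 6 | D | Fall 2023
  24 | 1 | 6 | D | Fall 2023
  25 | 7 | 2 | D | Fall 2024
SELECT name, year FROM students ORDER BY year ASC LIMIT 1

Execution result:
name | year
Quinn Garcia | 1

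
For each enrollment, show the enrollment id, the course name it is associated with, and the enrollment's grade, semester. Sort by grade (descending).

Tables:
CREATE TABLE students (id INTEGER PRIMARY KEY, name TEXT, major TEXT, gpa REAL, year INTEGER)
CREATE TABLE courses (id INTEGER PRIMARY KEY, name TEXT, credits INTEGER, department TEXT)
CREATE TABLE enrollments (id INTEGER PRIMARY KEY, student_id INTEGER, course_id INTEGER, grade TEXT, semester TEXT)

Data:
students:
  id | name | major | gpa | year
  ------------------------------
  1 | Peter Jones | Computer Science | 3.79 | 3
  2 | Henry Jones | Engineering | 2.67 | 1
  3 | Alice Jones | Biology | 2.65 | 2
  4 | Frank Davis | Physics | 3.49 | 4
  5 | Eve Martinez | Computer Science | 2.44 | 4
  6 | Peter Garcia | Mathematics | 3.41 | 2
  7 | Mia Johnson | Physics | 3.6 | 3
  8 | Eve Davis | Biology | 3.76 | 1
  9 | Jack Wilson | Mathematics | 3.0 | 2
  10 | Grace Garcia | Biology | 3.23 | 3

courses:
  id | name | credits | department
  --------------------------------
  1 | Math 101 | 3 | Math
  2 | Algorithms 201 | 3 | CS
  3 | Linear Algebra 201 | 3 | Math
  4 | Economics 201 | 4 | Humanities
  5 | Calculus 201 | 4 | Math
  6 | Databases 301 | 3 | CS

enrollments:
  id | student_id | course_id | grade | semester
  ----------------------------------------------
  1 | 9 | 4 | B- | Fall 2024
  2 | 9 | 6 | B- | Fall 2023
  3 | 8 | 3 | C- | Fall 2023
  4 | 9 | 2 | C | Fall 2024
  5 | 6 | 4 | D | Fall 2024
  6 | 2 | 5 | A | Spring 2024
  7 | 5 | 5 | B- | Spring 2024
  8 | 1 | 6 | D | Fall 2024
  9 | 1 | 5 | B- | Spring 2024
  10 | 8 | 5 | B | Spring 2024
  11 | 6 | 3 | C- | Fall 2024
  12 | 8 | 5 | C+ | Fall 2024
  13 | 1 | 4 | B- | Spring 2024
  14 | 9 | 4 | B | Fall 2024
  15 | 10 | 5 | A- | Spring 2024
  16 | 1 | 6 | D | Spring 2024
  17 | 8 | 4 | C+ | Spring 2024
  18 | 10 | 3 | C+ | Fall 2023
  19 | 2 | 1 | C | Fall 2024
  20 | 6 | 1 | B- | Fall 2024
SELECT c.id, p.name AS course, c.grade, c.semester FROM enrollments c JOIN courses p ON c.course_id = p.id ORDER BY c.grade DESC

Execution result:
id | course | grade | semester
5 | Economics 201 | D | Fall 2024
8 | Databases 301 | D | Fall 2024
16 | Databases 301 | D | Spring 2024
3 | Linear Algebra 201 | C- | Fall 2023
11 | Linear Algebra 201 | C- | Fall 2024
12 | Calculus 201 | C+ | Fall 2024
17 | Economics 201 | C+ | Spring 2024
18 | Linear Algebra 201 | C+ | Fall 2023
4 | Algorithms 201 | C | Fall 2024
19 | Math 101 | C | Fall 2024
1 | Economics 201 | B- | Fall 2024
2 | Databases 301 | B- | Fall 2023
7 | Calculus 201 | B- | Spring 2024
9 | Calculus 201 | B- | Spring 2024
13 | Economics 201 | B- | Spring 2024
20 | Math 101 | B- | Fall 2024
10 | Calculus 201 | B | Spring 2024
14 | Economics 201 | B | Fall 2024
15 | Calculus 201 | A- | Spring 2024
6 | Calculus 201 | A | Spring 2024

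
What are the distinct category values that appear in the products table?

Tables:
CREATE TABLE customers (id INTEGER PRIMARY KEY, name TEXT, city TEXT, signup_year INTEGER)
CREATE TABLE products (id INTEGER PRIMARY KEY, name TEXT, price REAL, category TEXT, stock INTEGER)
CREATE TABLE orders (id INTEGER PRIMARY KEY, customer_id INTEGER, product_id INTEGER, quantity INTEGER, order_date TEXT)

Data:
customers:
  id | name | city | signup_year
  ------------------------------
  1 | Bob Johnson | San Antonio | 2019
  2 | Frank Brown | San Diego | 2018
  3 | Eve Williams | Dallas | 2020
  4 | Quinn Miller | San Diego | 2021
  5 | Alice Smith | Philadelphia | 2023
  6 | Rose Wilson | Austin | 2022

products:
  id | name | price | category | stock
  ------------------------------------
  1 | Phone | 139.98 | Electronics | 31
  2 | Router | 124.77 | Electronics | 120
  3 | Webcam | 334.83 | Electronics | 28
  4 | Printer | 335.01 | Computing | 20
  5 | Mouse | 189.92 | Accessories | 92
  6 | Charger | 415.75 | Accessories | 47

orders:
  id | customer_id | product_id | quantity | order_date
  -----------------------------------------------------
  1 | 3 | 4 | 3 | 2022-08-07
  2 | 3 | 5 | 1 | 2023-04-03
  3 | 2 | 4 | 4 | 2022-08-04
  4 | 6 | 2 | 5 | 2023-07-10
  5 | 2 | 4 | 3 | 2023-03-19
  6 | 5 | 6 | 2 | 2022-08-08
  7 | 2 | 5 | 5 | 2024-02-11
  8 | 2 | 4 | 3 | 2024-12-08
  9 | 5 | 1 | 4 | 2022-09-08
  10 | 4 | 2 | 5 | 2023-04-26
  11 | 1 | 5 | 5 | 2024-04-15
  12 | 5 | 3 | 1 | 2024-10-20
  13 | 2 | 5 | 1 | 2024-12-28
SELECT DISTINCT category FROM products

Execution result:
category
Electronics
Computing
Accessories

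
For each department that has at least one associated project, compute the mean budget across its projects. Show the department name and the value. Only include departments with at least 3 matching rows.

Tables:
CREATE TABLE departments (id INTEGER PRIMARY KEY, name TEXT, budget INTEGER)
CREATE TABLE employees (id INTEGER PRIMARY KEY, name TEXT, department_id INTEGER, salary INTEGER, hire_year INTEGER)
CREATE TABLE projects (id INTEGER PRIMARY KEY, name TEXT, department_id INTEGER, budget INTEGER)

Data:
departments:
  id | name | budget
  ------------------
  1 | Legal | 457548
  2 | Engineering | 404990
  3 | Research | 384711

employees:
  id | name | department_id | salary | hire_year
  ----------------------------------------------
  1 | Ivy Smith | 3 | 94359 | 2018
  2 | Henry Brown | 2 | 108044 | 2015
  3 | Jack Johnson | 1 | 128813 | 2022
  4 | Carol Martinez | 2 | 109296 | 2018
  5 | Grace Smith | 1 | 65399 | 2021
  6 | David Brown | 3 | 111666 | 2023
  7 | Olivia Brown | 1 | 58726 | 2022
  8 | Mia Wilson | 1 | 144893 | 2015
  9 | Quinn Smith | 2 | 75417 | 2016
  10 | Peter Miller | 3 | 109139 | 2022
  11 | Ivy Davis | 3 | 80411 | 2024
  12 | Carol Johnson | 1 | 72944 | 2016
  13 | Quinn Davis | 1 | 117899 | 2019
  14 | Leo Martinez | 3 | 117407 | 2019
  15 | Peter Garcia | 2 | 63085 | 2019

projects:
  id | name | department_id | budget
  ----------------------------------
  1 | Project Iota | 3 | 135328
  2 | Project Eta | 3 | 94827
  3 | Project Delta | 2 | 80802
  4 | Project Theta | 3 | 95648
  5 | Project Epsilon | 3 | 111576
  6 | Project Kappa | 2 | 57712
SELECT p.name, AVG(c.budget) AS avg_budget FROM projects c JOIN departments p ON c.department_id = p.id GROUP BY p.id, p.name HAVING COUNT(*) >= 3

Execution result:
name | avg_budget
Research | 109344.75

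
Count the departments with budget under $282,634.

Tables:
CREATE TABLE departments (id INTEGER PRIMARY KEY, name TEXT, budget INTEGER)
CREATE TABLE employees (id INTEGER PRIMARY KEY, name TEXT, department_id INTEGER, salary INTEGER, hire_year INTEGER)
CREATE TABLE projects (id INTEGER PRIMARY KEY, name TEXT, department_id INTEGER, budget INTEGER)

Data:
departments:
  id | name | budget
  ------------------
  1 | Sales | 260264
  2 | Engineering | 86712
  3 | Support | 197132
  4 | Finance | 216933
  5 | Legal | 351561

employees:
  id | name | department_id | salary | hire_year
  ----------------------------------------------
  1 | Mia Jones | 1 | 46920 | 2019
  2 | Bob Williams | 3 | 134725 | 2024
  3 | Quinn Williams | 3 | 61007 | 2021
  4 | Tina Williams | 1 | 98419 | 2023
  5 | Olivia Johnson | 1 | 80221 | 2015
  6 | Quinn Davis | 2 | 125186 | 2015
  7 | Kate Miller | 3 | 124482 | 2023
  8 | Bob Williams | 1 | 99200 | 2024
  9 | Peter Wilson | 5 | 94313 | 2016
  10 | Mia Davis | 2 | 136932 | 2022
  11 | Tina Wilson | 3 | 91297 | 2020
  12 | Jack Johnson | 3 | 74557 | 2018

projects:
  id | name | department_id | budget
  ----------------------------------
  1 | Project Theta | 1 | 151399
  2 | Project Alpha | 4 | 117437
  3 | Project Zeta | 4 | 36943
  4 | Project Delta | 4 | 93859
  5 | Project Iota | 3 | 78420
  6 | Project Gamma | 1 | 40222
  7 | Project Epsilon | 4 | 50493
SELECT COUNT(*) FROM departments WHERE budget < 282634

Execution result:
4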